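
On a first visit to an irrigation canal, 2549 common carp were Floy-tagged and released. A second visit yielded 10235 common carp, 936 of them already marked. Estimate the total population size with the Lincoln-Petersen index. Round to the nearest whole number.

N = (2549 × 10235) / 936 = 26089015 / 936 ≈ 27872.9 → 27873

N ≈ 27,873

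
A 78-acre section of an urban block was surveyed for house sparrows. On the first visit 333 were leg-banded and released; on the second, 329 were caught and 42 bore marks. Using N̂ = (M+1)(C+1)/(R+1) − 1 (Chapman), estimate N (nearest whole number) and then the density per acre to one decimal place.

density ≈ 32.8 house sparrows per acre

N̂ = 334·330/43 − 1 = 110220/43 − 1 ≈ 2562.3 → 2562
Density = N̂ / area = 2562 / 78 ≈ 32.846 → 32.8 per acre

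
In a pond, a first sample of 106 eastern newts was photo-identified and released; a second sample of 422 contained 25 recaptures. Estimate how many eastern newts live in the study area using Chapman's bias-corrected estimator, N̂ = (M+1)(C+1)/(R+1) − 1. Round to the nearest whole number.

N̂ = (106+1)(422+1)/(25+1) − 1 = 107·423/26 − 1
= 45261/26 − 1 ≈ 1740.8 − 1 ≈ 1739.8 → 1740

N ≈ 1740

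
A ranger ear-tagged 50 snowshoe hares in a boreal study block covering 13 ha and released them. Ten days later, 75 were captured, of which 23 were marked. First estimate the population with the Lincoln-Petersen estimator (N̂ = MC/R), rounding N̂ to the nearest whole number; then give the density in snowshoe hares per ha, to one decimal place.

N̂ = 50·75/23 = 3750/23 ≈ 163.0 → 163
Density = N̂ / area = 163 / 13 ≈ 12.54 → 12.5 per ha

density ≈ 12.5 snowshoe hares per ha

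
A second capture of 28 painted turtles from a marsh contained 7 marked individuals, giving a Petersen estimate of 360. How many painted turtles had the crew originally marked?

M = 90

From N = M·C/R: M = N·R / C = 360·7 / 28 = 2520 / 28 = 90.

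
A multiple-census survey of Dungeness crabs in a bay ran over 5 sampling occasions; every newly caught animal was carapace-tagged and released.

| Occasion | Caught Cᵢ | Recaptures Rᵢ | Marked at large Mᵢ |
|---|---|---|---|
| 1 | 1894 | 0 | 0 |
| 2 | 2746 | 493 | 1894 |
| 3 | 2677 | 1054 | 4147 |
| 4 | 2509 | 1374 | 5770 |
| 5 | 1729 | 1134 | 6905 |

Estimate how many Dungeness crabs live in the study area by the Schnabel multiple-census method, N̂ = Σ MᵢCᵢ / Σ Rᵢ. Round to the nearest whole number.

Σ MᵢCᵢ = 0·1894 + 1894·2746 + 4147·2677 + 5770·2509 + 6905·1729 = 0 + 5200924 + 11101519 + 14476930 + 11938745 = 42718118
Σ Rᵢ = 0 + 493 + 1054 + 1374 + 1134 = 4055
N̂ = 42718118 / 4055 ≈ 10534.7 → 10535

N ≈ 10,535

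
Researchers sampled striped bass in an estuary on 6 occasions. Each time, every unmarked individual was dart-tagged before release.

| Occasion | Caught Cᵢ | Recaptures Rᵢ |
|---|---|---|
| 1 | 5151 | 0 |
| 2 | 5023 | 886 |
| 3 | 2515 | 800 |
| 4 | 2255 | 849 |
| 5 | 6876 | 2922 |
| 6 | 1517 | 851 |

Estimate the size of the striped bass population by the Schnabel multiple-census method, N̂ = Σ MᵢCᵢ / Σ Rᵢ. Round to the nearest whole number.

Marked at large before each occasion: Mᵢ = Σⱼ<ᵢ (Cⱼ − Rⱼ) → M1=0, M2=5151, M3=9288, M4=11003, M5=12409, M6=16363
Σ MᵢCᵢ = 0·5151 + 5151·5023 + 9288·2515 + 11003·2255 + 12409·6876 + 16363·1517 = 0 + 25873473 + 23359320 + 24811765 + 85324284 + 24822671 = 184191513
Σ Rᵢ = 0 + 886 + 800 + 849 + 2922 + 851 = 6308
N̂ = 184191513 / 6308 ≈ 29199.7 → 29200

N ≈ 29,200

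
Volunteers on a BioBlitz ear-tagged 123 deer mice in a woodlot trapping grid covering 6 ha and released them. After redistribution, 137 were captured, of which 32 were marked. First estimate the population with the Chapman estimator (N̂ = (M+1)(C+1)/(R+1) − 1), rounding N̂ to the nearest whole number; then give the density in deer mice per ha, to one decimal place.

N̂ = 124·138/33 − 1 = 17112/33 − 1 ≈ 517.5 → 518
Density = N̂ / area = 518 / 6 ≈ 86.33 → 86.3 per ha

density ≈ 86.3 deer mice per ha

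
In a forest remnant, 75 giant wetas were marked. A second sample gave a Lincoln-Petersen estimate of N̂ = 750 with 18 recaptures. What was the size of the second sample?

C = 180

From N = M·C/R: C = N·R / M = 750·18 / 75 = 13500 / 75 = 180.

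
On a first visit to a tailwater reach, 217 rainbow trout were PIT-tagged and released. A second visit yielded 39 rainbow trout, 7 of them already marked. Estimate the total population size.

N = (217 × 39) / 7 = 8463 / 7 = 1209

N = 1209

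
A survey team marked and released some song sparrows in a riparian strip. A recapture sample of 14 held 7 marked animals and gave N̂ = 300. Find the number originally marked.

M = 150

From N = M·C/R: M = N·R / C = 300·7 / 14 = 2100 / 14 = 150.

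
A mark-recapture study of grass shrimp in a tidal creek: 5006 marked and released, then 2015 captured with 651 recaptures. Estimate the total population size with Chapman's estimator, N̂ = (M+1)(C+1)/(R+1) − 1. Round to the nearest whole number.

N ≈ 15,481

N̂ = (5006+1)(2015+1)/(651+1) − 1 = 5007·2016/652 − 1
= 10094112/652 − 1 ≈ 15481.8 − 1 ≈ 15480.8 → 15481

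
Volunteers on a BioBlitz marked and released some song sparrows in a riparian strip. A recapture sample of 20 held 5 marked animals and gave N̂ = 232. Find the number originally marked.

M = 58

From N = M·C/R: M = N·R / C = 232·5 / 20 = 1160 / 20 = 58.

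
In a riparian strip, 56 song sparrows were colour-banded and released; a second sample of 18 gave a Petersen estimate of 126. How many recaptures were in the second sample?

From N = M·C/R: R = M·C / N = 56·18 / 126 = 1008 / 126 = 8.

R = 8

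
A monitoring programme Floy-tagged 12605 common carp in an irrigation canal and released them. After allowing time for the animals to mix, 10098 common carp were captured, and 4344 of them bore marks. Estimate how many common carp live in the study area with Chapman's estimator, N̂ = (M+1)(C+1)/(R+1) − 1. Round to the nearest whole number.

N̂ = (12605+1)(10098+1)/(4344+1) − 1 = 12606·10099/4345 − 1
= 127307994/4345 − 1 ≈ 29299.9 − 1 ≈ 29298.9 → 29299

N ≈ 29,299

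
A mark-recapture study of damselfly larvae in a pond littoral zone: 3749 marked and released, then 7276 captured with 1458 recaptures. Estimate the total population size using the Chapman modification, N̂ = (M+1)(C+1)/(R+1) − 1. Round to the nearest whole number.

N ≈ 18,703

N̂ = (3749+1)(7276+1)/(1458+1) − 1 = 3750·7277/1459 − 1
= 27288750/1459 − 1 ≈ 18703.7 − 1 ≈ 18702.7 → 18703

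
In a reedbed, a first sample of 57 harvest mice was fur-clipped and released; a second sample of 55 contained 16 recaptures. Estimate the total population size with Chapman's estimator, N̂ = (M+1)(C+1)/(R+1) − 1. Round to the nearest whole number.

N̂ = (57+1)(55+1)/(16+1) − 1 = 58·56/17 − 1
= 3248/17 − 1 ≈ 191.1 − 1 ≈ 190.1 → 190

N ≈ 190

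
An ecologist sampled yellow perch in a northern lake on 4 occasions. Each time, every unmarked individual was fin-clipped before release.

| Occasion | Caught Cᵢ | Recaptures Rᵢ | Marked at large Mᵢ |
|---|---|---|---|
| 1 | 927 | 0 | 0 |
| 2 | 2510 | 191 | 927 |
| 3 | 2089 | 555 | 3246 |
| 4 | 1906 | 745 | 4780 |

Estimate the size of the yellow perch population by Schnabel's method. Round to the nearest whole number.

N ≈ 12,219

Σ MᵢCᵢ = 0·927 + 927·2510 + 3246·2089 + 4780·1906 = 0 + 2326770 + 6780894 + 9110680 = 18218344
Σ Rᵢ = 0 + 191 + 555 + 745 = 1491
N̂ = 18218344 / 1491 ≈ 12218.9 → 12219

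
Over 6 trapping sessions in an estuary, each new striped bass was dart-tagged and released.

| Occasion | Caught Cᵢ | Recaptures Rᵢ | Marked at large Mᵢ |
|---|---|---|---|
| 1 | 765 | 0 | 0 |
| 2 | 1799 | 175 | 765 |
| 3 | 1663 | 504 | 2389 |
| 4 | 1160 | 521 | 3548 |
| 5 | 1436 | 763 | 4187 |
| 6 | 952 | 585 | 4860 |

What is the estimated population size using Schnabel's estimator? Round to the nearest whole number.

Σ MᵢCᵢ = 0·765 + 765·1799 + 2389·1663 + 3548·1160 + 4187·1436 + 4860·952 = 0 + 1376235 + 3972907 + 4115680 + 6012532 + 4626720 = 20104074
Σ Rᵢ = 0 + 175 + 504 + 521 + 763 + 585 = 2548
N̂ = 20104074 / 2548 ≈ 7890.1 → 7890

N ≈ 7890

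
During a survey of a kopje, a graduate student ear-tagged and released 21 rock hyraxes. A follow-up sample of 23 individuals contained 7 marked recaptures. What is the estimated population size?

N = (21 × 23) / 7 = 483 / 7 = 69

N = 69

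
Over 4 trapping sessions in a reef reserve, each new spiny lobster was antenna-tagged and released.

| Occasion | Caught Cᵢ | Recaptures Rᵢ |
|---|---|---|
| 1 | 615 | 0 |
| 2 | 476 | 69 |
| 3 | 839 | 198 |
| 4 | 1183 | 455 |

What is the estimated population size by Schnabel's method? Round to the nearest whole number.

N ≈ 4318

Marked at large before each occasion: Mᵢ = Σⱼ<ᵢ (Cⱼ − Rⱼ) → M1=0, M2=615, M3=1022, M4=1663
Σ MᵢCᵢ = 0·615 + 615·476 + 1022·839 + 1663·1183 = 0 + 292740 + 857458 + 1967329 = 3117527
Σ Rᵢ = 0 + 69 + 198 + 455 = 722
N̂ = 3117527 / 722 ≈ 4317.9 → 4318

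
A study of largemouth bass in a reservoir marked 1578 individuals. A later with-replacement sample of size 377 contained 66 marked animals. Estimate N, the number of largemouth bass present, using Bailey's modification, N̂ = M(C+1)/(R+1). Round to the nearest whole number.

N̂ = 1578·(377+1)/(66+1) = 1578·378/67 = 596484/67 ≈ 8902.7 → 8903

N ≈ 8903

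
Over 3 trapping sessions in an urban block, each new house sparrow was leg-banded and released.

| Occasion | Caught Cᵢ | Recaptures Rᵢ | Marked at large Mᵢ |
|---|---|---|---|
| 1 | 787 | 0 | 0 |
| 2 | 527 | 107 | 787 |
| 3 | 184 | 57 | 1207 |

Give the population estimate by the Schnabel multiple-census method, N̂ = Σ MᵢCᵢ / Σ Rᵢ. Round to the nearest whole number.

N ≈ 3883

Σ MᵢCᵢ = 0·787 + 787·527 + 1207·184 = 0 + 414749 + 222088 = 636837
Σ Rᵢ = 0 + 107 + 57 = 164
N̂ = 636837 / 164 ≈ 3883.2 → 3883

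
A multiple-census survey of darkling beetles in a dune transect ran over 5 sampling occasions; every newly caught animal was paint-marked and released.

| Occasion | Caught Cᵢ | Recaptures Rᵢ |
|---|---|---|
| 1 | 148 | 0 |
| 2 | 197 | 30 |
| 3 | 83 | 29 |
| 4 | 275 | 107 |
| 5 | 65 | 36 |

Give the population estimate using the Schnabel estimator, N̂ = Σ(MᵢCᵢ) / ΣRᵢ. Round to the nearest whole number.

N ≈ 949

Marked at large before each occasion: Mᵢ = Σⱼ<ᵢ (Cⱼ − Rⱼ) → M1=0, M2=148, M3=315, M4=369, M5=537
Σ MᵢCᵢ = 0·148 + 148·197 + 315·83 + 369·275 + 537·65 = 0 + 29156 + 26145 + 101475 + 34905 = 191681
Σ Rᵢ = 0 + 30 + 29 + 107 + 36 = 202
N̂ = 191681 / 202 ≈ 948.9 → 949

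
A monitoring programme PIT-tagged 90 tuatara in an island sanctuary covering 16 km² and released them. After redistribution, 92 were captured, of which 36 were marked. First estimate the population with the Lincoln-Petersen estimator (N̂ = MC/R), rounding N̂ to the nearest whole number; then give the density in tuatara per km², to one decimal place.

N̂ = 90·92/36 = 8280/36 = 230
Density = N̂ / area = 230 / 16 ≈ 14.38 → 14.4 per km²

density ≈ 14.4 tuatara per km²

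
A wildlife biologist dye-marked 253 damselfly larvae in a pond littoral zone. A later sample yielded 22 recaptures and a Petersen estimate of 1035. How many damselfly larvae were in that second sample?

From N = M·C/R: C = N·R / M = 1035·22 / 253 = 22770 / 253 = 90.

C = 90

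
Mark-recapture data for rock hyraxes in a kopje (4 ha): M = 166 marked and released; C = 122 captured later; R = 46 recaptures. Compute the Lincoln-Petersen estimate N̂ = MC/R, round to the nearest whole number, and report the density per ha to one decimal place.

density ≈ 110.0 rock hyraxes per ha

N̂ = 166·122/46 = 20252/46 ≈ 440.3 → 440
Density = N̂ / area = 440 / 4 = 110.0 per ha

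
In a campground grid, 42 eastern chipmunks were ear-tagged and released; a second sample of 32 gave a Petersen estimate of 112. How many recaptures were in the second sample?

From N = M·C/R: R = M·C / N = 42·32 / 112 = 1344 / 112 = 12.

R = 12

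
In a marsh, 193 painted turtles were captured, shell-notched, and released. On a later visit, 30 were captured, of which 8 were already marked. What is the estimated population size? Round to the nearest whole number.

Lincoln-Petersen assumes M/N = R/C, so N = M·C / R.
N = (193 × 30) / 8 = 5790 / 8 ≈ 723.8 → 724

N ≈ 724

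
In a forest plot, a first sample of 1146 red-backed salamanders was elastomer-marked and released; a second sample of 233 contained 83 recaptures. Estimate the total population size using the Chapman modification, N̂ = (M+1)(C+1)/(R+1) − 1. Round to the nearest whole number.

N̂ = (1146+1)(233+1)/(83+1) − 1 = 1147·234/84 − 1
= 268398/84 − 1 ≈ 3195.2 − 1 ≈ 3194.2 → 3194

N ≈ 3194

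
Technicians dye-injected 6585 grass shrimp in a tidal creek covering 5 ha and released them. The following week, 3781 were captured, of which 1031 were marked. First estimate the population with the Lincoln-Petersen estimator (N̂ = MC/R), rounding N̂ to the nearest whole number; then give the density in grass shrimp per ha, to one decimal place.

N̂ = 6585·3781/1031 = 24897885/1031 ≈ 24149.3 → 24149
Density = N̂ / area = 24149 / 5 ≈ 4829.80 → 4829.8 per ha

density ≈ 4829.8 grass shrimp per ha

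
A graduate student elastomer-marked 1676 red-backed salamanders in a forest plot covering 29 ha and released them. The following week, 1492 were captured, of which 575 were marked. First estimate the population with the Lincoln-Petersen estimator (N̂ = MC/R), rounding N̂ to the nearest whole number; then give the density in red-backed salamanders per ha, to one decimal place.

density ≈ 150.0 red-backed salamanders per ha

N̂ = 1676·1492/575 = 2500592/575 ≈ 4348.9 → 4349
Density = N̂ / area = 4349 / 29 ≈ 149.97 → 150.0 per ha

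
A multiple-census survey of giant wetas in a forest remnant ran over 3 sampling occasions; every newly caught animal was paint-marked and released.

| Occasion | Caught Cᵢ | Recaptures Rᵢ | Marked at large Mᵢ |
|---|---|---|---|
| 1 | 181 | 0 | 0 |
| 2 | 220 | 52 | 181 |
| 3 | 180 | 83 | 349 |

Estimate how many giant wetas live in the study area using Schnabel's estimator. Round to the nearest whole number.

Σ MᵢCᵢ = 0·181 + 181·220 + 349·180 = 0 + 39820 + 62820 = 102640
Σ Rᵢ = 0 + 52 + 83 = 135
N̂ = 102640 / 135 ≈ 760.3 → 760

N ≈ 760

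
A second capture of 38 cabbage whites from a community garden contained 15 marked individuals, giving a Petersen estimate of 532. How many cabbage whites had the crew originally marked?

From N = M·C/R: M = N·R / C = 532·15 / 38 = 7980 / 38 = 210.

M = 210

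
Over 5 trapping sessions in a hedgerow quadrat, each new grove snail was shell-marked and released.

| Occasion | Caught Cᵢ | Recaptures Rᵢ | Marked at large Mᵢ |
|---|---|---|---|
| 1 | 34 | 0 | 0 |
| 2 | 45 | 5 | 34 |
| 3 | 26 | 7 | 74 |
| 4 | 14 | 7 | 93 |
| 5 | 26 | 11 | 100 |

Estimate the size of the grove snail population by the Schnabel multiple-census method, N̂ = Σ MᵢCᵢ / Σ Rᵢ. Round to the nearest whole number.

Σ MᵢCᵢ = 0·34 + 34·45 + 74·26 + 93·14 + 100·26 = 0 + 1530 + 1924 + 1302 + 2600 = 7356
Σ Rᵢ = 0 + 5 + 7 + 7 + 11 = 30
N̂ = 7356 / 30 ≈ 245.2 → 245

N ≈ 245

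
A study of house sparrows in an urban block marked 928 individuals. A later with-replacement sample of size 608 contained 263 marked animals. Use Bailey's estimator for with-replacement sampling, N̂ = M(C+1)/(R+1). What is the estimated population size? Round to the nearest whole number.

N̂ = 928·(608+1)/(263+1) = 928·609/264 = 565152/264 ≈ 2140.7 → 2141

N ≈ 2141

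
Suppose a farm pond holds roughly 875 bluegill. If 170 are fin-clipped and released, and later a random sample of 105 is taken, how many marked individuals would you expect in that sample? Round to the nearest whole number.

expected recaptures ≈ 20

Expected recaptures E[R] = M·C / N.
E[R] = 170 × 105 / 875 = 17850 / 875 ≈ 20.4 → 20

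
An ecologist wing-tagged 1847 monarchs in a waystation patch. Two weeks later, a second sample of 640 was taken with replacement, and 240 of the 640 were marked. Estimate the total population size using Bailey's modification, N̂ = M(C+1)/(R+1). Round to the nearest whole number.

N̂ = 1847·(640+1)/(240+1) = 1847·641/241 = 1183927/241 ≈ 4912.6 → 4913

N ≈ 4913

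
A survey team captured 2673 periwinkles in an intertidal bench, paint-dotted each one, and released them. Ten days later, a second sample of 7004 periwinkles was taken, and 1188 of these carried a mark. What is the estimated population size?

N = (2673 × 7004) / 1188 = 18721692 / 1188 = 15759

N = 15,759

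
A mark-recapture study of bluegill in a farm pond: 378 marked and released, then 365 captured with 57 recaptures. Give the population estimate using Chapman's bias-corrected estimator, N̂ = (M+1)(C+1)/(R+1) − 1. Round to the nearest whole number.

N̂ = (378+1)(365+1)/(57+1) − 1 = 379·366/58 − 1
= 138714/58 − 1 ≈ 2391.6 − 1 ≈ 2390.6 → 2391

N ≈ 2391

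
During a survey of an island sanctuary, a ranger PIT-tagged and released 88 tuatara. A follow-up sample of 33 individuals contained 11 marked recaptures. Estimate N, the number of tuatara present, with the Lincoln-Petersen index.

N = (88 × 33) / 11 = 2904 / 11 = 264

N = 264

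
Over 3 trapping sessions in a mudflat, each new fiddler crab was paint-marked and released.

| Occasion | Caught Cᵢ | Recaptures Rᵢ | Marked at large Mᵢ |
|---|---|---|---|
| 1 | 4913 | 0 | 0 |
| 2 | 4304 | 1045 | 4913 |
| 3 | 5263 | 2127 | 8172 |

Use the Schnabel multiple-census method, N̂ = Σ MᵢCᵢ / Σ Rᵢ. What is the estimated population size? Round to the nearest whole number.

Σ MᵢCᵢ = 0·4913 + 4913·4304 + 8172·5263 = 0 + 21145552 + 43009236 = 64154788
Σ Rᵢ = 0 + 1045 + 2127 = 3172
N̂ = 64154788 / 3172 ≈ 20225.3 → 20225

N ≈ 20,225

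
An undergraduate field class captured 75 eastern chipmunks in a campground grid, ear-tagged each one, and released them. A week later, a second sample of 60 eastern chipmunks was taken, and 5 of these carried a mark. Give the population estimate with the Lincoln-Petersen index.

N = 900

If marked individuals mix randomly, R/C ≈ M/N, giving N ≈ M·C/R.
N = (75 × 60) / 5 = 4500 / 5 = 900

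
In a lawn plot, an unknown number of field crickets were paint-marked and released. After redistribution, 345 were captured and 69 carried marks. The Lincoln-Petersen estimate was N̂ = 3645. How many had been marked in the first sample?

From N = M·C/R: M = N·R / C = 3645·69 / 345 = 251505 / 345 = 729.

M = 729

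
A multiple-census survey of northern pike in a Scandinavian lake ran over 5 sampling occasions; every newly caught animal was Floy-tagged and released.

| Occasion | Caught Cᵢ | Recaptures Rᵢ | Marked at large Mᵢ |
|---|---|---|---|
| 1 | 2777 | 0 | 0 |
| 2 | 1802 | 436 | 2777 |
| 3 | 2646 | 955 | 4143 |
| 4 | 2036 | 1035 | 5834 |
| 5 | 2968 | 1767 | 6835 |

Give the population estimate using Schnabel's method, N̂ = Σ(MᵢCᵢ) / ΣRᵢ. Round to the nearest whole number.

N ≈ 11,479

Σ MᵢCᵢ = 0·2777 + 2777·1802 + 4143·2646 + 5834·2036 + 6835·2968 = 0 + 5004154 + 10962378 + 11878024 + 20286280 = 48130836
Σ Rᵢ = 0 + 436 + 955 + 1035 + 1767 = 4193
N̂ = 48130836 / 4193 ≈ 11478.9 → 11479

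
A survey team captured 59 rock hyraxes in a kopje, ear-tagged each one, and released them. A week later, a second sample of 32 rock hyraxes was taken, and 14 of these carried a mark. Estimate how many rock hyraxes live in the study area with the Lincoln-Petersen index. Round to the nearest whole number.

N ≈ 135

If marked individuals mix randomly, R/C ≈ M/N, giving N ≈ M·C/R.
N = (59 × 32) / 14 = 1888 / 14 ≈ 134.9 → 135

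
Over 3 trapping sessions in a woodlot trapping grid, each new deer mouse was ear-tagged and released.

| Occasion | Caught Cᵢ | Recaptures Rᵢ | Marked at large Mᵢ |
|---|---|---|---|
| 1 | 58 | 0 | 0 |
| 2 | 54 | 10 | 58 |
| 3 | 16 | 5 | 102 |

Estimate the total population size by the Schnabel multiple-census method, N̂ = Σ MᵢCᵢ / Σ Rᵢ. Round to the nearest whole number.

Σ MᵢCᵢ = 0·58 + 58·54 + 102·16 = 0 + 3132 + 1632 = 4764
Σ Rᵢ = 0 + 10 + 5 = 15
N̂ = 4764 / 15 ≈ 317.6 → 318

N ≈ 318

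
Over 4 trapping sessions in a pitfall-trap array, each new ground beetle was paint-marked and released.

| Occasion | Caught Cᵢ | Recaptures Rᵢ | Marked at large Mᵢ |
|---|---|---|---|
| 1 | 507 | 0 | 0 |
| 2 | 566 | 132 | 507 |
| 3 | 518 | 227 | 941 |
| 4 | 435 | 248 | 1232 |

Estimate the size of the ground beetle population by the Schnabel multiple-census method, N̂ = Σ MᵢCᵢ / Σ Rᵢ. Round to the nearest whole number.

Σ MᵢCᵢ = 0·507 + 507·566 + 941·518 + 1232·435 = 0 + 286962 + 487438 + 535920 = 1310320
Σ Rᵢ = 0 + 132 + 227 + 248 = 607
N̂ = 1310320 / 607 ≈ 2158.7 → 2159

N ≈ 2159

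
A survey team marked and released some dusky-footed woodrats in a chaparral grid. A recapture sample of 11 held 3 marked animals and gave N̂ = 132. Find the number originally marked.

From N = M·C/R: M = N·R / C = 132·3 / 11 = 396 / 11 = 36.

M = 36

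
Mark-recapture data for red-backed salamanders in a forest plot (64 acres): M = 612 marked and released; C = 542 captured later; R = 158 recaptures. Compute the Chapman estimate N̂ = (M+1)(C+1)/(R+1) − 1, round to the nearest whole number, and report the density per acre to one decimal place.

density ≈ 32.7 red-backed salamanders per acre

N̂ = 613·543/159 − 1 = 332859/159 − 1 ≈ 2092.45 → 2092
Density = N̂ / area = 2092 / 64 ≈ 32.69 → 32.7 per acre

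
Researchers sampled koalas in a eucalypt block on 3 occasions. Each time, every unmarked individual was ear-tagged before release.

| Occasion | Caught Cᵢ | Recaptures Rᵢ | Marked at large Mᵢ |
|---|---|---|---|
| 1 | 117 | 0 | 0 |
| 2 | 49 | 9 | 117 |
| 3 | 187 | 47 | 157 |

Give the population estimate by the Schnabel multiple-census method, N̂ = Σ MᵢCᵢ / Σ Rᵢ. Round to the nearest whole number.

N ≈ 627

Σ MᵢCᵢ = 0·117 + 117·49 + 157·187 = 0 + 5733 + 29359 = 35092
Σ Rᵢ = 0 + 9 + 47 = 56
N̂ = 35092 / 56 ≈ 626.6 → 627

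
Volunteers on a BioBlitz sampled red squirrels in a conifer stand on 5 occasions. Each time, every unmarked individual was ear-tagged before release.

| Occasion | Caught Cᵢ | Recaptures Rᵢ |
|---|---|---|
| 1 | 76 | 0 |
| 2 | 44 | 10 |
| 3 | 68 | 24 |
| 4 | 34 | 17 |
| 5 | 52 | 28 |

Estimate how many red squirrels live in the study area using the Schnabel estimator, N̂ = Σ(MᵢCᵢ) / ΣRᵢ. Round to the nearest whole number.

Marked at large before each occasion: Mᵢ = Σⱼ<ᵢ (Cⱼ − Rⱼ) → M1=0, M2=76, M3=110, M4=154, M5=171
Σ MᵢCᵢ = 0·76 + 76·44 + 110·68 + 154·34 + 171·52 = 0 + 3344 + 7480 + 5236 + 8892 = 24952
Σ Rᵢ = 0 + 10 + 24 + 17 + 28 = 79
N̂ = 24952 / 79 ≈ 315.8 → 316

N ≈ 316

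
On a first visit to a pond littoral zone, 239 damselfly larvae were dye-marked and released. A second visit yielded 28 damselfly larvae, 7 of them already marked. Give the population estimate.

The marked fraction in the recapture sample should equal the marked fraction in the population: 7/28 = 239/N.
N = (239 × 28) / 7 = 6692 / 7 = 956

N = 956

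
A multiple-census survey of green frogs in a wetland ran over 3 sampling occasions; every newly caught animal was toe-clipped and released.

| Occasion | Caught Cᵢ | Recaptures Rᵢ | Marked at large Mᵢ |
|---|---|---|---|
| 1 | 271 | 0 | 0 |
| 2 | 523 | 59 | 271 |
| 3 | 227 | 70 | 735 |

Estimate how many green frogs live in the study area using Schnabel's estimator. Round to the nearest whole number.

N ≈ 2392

Σ MᵢCᵢ = 0·271 + 271·523 + 735·227 = 0 + 141733 + 166845 = 308578
Σ Rᵢ = 0 + 59 + 70 = 129
N̂ = 308578 / 129 ≈ 2392.1 → 2392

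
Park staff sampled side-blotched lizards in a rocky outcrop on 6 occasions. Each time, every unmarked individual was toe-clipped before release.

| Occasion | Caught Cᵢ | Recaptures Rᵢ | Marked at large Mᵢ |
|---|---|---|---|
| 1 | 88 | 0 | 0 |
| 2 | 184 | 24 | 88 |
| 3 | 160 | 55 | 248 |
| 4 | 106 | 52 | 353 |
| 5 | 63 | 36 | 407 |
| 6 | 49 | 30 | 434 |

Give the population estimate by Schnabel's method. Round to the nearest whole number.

Σ MᵢCᵢ = 0·88 + 88·184 + 248·160 + 353·106 + 407·63 + 434·49 = 0 + 16192 + 39680 + 37418 + 25641 + 21266 = 140197
Σ Rᵢ = 0 + 24 + 55 + 52 + 36 + 30 = 197
N̂ = 140197 / 197 ≈ 711.7 → 712

N ≈ 712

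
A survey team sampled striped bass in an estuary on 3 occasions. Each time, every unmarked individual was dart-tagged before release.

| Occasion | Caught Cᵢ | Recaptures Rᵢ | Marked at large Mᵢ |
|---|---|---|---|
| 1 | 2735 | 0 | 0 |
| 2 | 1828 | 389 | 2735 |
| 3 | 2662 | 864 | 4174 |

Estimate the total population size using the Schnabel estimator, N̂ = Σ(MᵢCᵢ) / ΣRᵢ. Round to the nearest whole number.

Σ MᵢCᵢ = 0·2735 + 2735·1828 + 4174·2662 = 0 + 4999580 + 11111188 = 16110768
Σ Rᵢ = 0 + 389 + 864 = 1253
N̂ = 16110768 / 1253 ≈ 12857.8 → 12858

N ≈ 12,858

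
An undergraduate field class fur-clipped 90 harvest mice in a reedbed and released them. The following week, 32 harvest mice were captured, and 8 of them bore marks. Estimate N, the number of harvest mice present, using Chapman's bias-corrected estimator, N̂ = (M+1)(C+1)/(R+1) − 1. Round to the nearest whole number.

N ≈ 333

N̂ = (90+1)(32+1)/(8+1) − 1 = 91·33/9 − 1
= 3003/9 − 1 ≈ 333.7 − 1 ≈ 332.7 → 333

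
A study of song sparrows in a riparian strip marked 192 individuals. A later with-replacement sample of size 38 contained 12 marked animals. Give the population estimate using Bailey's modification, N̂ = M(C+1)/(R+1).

N = 576

N̂ = 192·(38+1)/(12+1) = 192·39/13 = 7488/13 = 576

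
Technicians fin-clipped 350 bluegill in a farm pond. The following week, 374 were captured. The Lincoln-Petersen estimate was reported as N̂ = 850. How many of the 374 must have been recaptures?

From N = M·C/R: R = M·C / N = 350·374 / 850 = 130900 / 850 = 154.

R = 154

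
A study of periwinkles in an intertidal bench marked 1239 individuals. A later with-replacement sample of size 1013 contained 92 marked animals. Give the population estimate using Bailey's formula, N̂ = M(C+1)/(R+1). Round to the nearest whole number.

N ≈ 13,509

N̂ = 1239·(1013+1)/(92+1) = 1239·1014/93 = 1256346/93 ≈ 13509.1 → 13509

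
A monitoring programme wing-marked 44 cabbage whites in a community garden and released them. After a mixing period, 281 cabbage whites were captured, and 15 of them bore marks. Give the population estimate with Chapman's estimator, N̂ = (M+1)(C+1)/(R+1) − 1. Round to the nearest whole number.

N̂ = (44+1)(281+1)/(15+1) − 1 = 45·282/16 − 1
= 12690/16 − 1 ≈ 793.1 − 1 ≈ 792.1 → 792

N ≈ 792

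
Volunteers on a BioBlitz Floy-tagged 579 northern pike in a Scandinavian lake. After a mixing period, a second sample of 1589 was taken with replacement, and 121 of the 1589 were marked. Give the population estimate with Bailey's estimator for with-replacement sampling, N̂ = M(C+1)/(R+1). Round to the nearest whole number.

N ≈ 7546

N̂ = 579·(1589+1)/(121+1) = 579·1590/122 = 920610/122 ≈ 7546.0 → 7546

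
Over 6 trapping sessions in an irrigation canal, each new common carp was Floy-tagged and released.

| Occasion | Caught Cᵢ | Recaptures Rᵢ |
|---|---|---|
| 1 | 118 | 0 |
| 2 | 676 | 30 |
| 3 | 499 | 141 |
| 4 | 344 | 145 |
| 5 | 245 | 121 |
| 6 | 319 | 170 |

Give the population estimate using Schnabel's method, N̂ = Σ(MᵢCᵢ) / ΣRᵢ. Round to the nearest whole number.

Marked at large before each occasion: Mᵢ = Σⱼ<ᵢ (Cⱼ − Rⱼ) → M1=0, M2=118, M3=764, M4=1122, M5=1321, M6=1445
Σ MᵢCᵢ = 0·118 + 118·676 + 764·499 + 1122·344 + 1321·245 + 1445·319 = 0 + 79768 + 381236 + 385968 + 323645 + 460955 = 1631572
Σ Rᵢ = 0 + 30 + 141 + 145 + 121 + 170 = 607
N̂ = 1631572 / 607 ≈ 2687.9 → 2688

N ≈ 2688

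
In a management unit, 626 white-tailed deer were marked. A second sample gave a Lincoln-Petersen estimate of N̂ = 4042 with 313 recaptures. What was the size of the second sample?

C = 2021

From N = M·C/R: C = N·R / M = 4042·313 / 626 = 1265146 / 626 = 2021.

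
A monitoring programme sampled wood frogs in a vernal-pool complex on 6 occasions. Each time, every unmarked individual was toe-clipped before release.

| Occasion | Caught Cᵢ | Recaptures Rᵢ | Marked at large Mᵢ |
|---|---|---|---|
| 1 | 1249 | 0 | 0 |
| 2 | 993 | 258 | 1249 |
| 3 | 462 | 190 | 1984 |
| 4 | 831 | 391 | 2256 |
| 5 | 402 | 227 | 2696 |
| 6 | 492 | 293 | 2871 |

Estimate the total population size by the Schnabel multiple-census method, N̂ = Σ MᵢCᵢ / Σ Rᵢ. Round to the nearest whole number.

N ≈ 4803

Σ MᵢCᵢ = 0·1249 + 1249·993 + 1984·462 + 2256·831 + 2696·402 + 2871·492 = 0 + 1240257 + 916608 + 1874736 + 1083792 + 1412532 = 6527925
Σ Rᵢ = 0 + 258 + 190 + 391 + 227 + 293 = 1359
N̂ = 6527925 / 1359 ≈ 4803.48 → 4803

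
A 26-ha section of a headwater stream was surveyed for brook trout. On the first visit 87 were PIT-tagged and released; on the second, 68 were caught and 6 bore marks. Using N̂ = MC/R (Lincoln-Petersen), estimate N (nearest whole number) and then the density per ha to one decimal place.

N̂ = 87·68/6 = 5916/6 = 986
Density = N̂ / area = 986 / 26 ≈ 37.92 → 37.9 per ha

density ≈ 37.9 brook trout per ha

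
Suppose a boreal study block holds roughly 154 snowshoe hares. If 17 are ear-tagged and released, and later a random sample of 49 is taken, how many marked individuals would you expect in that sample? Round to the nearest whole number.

expected recaptures ≈ 5

Expected recaptures E[R] = M·C / N.
E[R] = 17 × 49 / 154 = 833 / 154 ≈ 5.4 → 5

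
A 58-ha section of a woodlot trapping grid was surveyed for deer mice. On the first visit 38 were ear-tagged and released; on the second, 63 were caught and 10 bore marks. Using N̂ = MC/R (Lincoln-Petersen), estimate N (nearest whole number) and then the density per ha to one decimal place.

density ≈ 4.1 deer mice per ha

N̂ = 38·63/10 = 2394/10 ≈ 239.4 → 239
Density = N̂ / area = 239 / 58 ≈ 4.12 → 4.1 per ha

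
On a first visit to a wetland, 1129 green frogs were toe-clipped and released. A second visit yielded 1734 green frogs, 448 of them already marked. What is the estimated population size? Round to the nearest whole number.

The marked fraction in the recapture sample should equal the marked fraction in the population: 448/1734 = 1129/N.
N = (1129 × 1734) / 448 = 1957686 / 448 ≈ 4369.8 → 4370

N ≈ 4370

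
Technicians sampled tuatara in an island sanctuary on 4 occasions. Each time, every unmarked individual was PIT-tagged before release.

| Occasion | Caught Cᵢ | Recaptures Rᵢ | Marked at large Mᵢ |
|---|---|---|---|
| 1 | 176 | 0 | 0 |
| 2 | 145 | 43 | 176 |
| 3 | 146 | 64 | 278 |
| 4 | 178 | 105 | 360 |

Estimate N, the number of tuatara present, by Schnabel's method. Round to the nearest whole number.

N ≈ 614

Σ MᵢCᵢ = 0·176 + 176·145 + 278·146 + 360·178 = 0 + 25520 + 40588 + 64080 = 130188
Σ Rᵢ = 0 + 43 + 64 + 105 = 212
N̂ = 130188 / 212 ≈ 614.1 → 614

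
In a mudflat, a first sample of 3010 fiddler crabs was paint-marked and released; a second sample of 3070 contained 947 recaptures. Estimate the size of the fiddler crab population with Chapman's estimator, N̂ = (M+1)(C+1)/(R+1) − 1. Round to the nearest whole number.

N ≈ 9753

N̂ = (3010+1)(3070+1)/(947+1) − 1 = 3011·3071/948 − 1
= 9246781/948 − 1 ≈ 9754.0 − 1 ≈ 9753.0 → 9753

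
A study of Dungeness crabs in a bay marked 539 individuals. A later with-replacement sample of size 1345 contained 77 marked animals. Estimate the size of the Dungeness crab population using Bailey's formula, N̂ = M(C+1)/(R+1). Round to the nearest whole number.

N ≈ 9301

N̂ = 539·(1345+1)/(77+1) = 539·1346/78 = 725494/78 ≈ 9301.2 → 9301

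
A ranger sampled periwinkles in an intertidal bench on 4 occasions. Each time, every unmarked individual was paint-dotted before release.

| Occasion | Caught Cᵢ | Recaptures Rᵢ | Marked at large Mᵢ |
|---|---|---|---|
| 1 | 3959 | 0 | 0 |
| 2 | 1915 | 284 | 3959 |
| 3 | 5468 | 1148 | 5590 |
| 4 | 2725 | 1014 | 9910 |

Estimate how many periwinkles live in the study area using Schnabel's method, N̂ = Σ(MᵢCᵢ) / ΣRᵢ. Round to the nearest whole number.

Σ MᵢCᵢ = 0·3959 + 3959·1915 + 5590·5468 + 9910·2725 = 0 + 7581485 + 30566120 + 27004750 = 65152355
Σ Rᵢ = 0 + 284 + 1148 + 1014 = 2446
N̂ = 65152355 / 2446 ≈ 26636.3 → 26636

N ≈ 26,636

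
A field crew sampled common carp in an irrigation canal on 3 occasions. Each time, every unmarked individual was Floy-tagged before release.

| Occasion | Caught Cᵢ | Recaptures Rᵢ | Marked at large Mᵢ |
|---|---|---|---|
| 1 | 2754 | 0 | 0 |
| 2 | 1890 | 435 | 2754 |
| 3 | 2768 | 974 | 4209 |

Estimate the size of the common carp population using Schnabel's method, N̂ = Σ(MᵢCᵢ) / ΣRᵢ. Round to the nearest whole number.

Σ MᵢCᵢ = 0·2754 + 2754·1890 + 4209·2768 = 0 + 5205060 + 11650512 = 16855572
Σ Rᵢ = 0 + 435 + 974 = 1409
N̂ = 16855572 / 1409 ≈ 11962.8 → 11963

N ≈ 11,963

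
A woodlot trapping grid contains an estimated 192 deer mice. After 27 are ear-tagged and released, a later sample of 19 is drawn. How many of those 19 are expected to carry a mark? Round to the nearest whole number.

expected recaptures ≈ 3

The marked fraction of the population is 27/192, so in a sample of 19 expect C·(M/N) marked.
E[R] = 27 × 19 / 192 = 513 / 192 ≈ 2.7 → 3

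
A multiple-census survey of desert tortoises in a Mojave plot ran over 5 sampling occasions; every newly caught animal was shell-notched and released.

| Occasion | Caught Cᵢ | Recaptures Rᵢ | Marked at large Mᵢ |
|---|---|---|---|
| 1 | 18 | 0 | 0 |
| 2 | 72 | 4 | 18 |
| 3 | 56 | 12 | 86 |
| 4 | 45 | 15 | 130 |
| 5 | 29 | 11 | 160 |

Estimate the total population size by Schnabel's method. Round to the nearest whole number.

Σ MᵢCᵢ = 0·18 + 18·72 + 86·56 + 130·45 + 160·29 = 0 + 1296 + 4816 + 5850 + 4640 = 16602
Σ Rᵢ = 0 + 4 + 12 + 15 + 11 = 42
N̂ = 16602 / 42 ≈ 395.3 → 395

N ≈ 395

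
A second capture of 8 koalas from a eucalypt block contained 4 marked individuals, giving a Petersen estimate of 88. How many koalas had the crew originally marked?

M = 44

From N = M·C/R: M = N·R / C = 88·4 / 8 = 352 / 8 = 44.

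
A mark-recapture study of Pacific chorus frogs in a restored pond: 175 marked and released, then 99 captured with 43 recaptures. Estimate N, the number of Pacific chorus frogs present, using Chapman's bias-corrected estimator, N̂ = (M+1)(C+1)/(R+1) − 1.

N = 399

N̂ = (175+1)(99+1)/(43+1) − 1 = 176·100/44 − 1
= 17600/44 − 1 = 400 − 1 = 399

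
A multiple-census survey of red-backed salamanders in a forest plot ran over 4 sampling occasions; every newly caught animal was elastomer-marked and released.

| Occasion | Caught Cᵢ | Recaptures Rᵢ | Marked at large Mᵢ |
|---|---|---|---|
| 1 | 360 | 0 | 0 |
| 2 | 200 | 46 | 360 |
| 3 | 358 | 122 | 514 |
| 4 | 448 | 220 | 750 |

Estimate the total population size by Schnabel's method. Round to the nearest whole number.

N ≈ 1526

Σ MᵢCᵢ = 0·360 + 360·200 + 514·358 + 750·448 = 0 + 72000 + 184012 + 336000 = 592012
Σ Rᵢ = 0 + 46 + 122 + 220 = 388
N̂ = 592012 / 388 ≈ 1525.8 → 1526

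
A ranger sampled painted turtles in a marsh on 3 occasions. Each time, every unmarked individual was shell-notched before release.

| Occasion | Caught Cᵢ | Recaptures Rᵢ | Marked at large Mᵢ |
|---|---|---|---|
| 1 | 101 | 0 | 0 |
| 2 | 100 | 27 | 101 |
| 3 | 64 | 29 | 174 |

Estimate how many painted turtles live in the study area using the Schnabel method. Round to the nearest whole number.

N ≈ 379

Σ MᵢCᵢ = 0·101 + 101·100 + 174·64 = 0 + 10100 + 11136 = 21236
Σ Rᵢ = 0 + 27 + 29 = 56
N̂ = 21236 / 56 ≈ 379.2 → 379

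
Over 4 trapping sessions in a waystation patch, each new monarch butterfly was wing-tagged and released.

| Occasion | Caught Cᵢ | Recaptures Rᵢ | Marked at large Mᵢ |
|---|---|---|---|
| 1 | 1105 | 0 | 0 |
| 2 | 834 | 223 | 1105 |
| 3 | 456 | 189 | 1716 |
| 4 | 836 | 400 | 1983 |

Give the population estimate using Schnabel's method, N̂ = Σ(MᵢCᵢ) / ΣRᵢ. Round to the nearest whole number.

Σ MᵢCᵢ = 0·1105 + 1105·834 + 1716·456 + 1983·836 = 0 + 921570 + 782496 + 1657788 = 3361854
Σ Rᵢ = 0 + 223 + 189 + 400 = 812
N̂ = 3361854 / 812 ≈ 4140.2 → 4140

N ≈ 4140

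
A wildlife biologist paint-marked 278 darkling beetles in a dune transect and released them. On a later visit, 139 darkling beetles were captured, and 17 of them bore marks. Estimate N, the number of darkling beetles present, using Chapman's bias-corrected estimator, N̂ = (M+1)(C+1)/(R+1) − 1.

N = 2169

N̂ = (278+1)(139+1)/(17+1) − 1 = 279·140/18 − 1
= 39060/18 − 1 = 2170 − 1 = 2169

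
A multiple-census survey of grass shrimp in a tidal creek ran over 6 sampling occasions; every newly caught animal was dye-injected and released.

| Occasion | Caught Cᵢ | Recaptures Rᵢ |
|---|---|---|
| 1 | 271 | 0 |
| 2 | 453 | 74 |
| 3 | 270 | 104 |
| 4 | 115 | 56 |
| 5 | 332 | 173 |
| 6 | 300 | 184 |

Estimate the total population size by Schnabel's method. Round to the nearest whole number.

Marked at large before each occasion: Mᵢ = Σⱼ<ᵢ (Cⱼ − Rⱼ) → M1=0, M2=271, M3=650, M4=816, M5=875, M6=1034
Σ MᵢCᵢ = 0·271 + 271·453 + 650·270 + 816·115 + 875·332 + 1034·300 = 0 + 122763 + 175500 + 93840 + 290500 + 310200 = 992803
Σ Rᵢ = 0 + 74 + 104 + 56 + 173 + 184 = 591
N̂ = 992803 / 591 ≈ 1679.9 → 1680

N ≈ 1680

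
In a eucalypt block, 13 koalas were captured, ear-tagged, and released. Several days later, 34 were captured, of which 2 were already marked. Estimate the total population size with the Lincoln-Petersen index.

N = 221

Lincoln-Petersen assumes M/N = R/C, so N = M·C / R.
N = (13 × 34) / 2 = 442 / 2 = 221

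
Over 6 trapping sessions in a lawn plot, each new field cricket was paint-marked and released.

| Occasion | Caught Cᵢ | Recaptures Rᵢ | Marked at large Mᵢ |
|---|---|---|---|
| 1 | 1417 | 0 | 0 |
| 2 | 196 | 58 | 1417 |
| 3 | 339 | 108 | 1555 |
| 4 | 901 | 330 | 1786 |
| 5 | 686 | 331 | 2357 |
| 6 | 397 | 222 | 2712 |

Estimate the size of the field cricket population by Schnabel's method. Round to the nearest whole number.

Σ MᵢCᵢ = 0·1417 + 1417·196 + 1555·339 + 1786·901 + 2357·686 + 2712·397 = 0 + 277732 + 527145 + 1609186 + 1616902 + 1076664 = 5107629
Σ Rᵢ = 0 + 58 + 108 + 330 + 331 + 222 = 1049
N̂ = 5107629 / 1049 ≈ 4869.0 → 4869

N ≈ 4869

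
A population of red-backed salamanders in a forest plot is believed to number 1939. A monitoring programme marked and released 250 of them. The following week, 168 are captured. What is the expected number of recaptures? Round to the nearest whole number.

Expected recaptures E[R] = M·C / N.
E[R] = 250 × 168 / 1939 = 42000 / 1939 ≈ 21.7 → 22

expected recaptures ≈ 22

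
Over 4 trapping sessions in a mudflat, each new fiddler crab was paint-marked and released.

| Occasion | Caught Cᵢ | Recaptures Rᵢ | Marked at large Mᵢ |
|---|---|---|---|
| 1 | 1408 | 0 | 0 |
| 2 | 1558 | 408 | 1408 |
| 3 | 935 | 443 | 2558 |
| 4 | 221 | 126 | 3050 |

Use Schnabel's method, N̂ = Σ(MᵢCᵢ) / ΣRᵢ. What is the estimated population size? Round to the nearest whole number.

N ≈ 5383

Σ MᵢCᵢ = 0·1408 + 1408·1558 + 2558·935 + 3050·221 = 0 + 2193664 + 2391730 + 674050 = 5259444
Σ Rᵢ = 0 + 408 + 443 + 126 = 977
N̂ = 5259444 / 977 ≈ 5383.3 → 5383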